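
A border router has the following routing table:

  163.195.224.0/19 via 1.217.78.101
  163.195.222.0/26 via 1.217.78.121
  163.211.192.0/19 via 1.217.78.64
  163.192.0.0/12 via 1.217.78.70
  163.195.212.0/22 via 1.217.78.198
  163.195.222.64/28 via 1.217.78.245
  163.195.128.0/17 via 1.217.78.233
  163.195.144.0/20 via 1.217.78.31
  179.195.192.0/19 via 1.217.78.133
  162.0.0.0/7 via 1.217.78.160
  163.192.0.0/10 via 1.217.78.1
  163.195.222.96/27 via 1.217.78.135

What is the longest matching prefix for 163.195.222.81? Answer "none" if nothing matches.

Entries matching 163.195.222.81:
  162.0.0.0/7 (162.0.0.0 - 163.255.255.255)
  163.192.0.0/10 (163.192.0.0 - 163.255.255.255)
  163.192.0.0/12 (163.192.0.0 - 163.207.255.255)
  163.195.128.0/17 (163.195.128.0 - 163.195.255.255)
Most specific is 163.195.128.0/17.

163.195.128.0/17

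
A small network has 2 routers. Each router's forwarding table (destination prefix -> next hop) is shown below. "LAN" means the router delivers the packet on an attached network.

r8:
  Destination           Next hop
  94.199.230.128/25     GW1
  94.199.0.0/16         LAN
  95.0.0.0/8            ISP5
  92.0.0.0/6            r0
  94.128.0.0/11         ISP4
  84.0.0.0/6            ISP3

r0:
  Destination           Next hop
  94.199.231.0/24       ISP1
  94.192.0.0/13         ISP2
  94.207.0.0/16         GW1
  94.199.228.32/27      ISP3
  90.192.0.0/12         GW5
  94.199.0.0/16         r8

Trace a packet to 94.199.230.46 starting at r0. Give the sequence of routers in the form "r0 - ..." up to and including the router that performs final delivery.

At r0: longest match for 94.199.230.46 is 94.199.0.0/16 -> r8
At r8: longest match for 94.199.230.46 is 94.199.0.0/16 -> LAN

r0 - r8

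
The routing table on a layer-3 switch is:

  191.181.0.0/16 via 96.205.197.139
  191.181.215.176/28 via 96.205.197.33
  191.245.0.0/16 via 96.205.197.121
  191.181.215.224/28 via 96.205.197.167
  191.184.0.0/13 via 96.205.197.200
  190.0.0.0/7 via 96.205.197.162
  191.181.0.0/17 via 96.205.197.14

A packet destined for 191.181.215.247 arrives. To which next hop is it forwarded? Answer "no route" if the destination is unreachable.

Routes whose prefix contains 191.181.215.247:
  190.0.0.0/7 (190.0.0.0 - 191.255.255.255) -> 96.205.197.162
  191.181.0.0/16 (191.181.0.0 - 191.181.255.255) -> 96.205.197.139
More-specific entries that do NOT match:
  191.181.215.176/28 (191.181.215.176 - 191.181.215.191) does not contain 191.181.215.247
  191.181.215.224/28 (191.181.215.224 - 191.181.215.239) does not contain 191.181.215.247
  191.181.0.0/17 (191.181.0.0 - 191.181.127.255) does not contain 191.181.215.247
Longest matching prefix is /16 -> next hop 96.205.197.139.

96.205.197.139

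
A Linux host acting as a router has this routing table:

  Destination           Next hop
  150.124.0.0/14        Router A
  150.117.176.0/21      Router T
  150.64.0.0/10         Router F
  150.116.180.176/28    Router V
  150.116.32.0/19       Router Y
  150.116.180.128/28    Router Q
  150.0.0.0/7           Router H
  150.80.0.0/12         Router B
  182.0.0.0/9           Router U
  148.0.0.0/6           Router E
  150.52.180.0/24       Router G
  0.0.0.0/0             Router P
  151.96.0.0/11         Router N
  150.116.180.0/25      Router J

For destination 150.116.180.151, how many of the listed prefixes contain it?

4

Prefixes containing 150.116.180.151:
  0.0.0.0/0 (default, matches everything)
  148.0.0.0/6 (148.0.0.0 - 151.255.255.255)
  150.0.0.0/7 (150.0.0.0 - 151.255.255.255)
  150.64.0.0/10 (150.64.0.0 - 150.127.255.255)
Total matching entries: 4.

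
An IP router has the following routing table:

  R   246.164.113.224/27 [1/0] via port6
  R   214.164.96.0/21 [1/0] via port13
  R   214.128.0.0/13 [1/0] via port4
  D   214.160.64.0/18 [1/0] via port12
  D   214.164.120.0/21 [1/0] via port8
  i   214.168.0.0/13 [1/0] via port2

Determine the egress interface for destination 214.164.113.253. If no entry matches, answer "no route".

no route

No entry's prefix contains 214.164.113.253; there is no default route.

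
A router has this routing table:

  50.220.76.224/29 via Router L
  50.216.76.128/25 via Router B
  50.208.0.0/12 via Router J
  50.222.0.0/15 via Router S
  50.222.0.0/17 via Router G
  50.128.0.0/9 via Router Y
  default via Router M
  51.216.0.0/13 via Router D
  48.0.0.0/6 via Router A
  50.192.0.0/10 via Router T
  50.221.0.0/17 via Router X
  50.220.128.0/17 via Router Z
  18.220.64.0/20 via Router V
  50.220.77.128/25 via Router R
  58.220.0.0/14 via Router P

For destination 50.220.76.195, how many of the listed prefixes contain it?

Prefixes containing 50.220.76.195:
  0.0.0.0/0 (default, matches everything)
  48.0.0.0/6 (48.0.0.0 - 51.255.255.255)
  50.128.0.0/9 (50.128.0.0 - 50.255.255.255)
  50.192.0.0/10 (50.192.0.0 - 50.255.255.255)
  50.208.0.0/12 (50.208.0.0 - 50.223.255.255)
Total matching entries: 5.

5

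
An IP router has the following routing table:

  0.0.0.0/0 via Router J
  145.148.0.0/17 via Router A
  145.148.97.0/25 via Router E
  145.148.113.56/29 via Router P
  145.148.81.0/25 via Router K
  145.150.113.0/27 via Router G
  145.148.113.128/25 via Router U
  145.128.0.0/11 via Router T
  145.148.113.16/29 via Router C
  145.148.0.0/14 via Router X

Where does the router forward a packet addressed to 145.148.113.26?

Router A

Routes whose prefix contains 145.148.113.26:
  0.0.0.0/0 (default, matches everything) -> Router J
  145.128.0.0/11 (145.128.0.0 - 145.159.255.255) -> Router T
  145.148.0.0/14 (145.148.0.0 - 145.151.255.255) -> Router X
  145.148.0.0/17 (145.148.0.0 - 145.148.127.255) -> Router A
More-specific entries that do NOT match:
  145.148.113.56/29 (145.148.113.56 - 145.148.113.63) does not contain 145.148.113.26
  145.148.113.16/29 (145.148.113.16 - 145.148.113.23) does not contain 145.148.113.26
  145.150.113.0/27 (145.150.113.0 - 145.150.113.31) does not contain 145.148.113.26
  145.148.97.0/25 (145.148.97.0 - 145.148.97.127) does not contain 145.148.113.26
  145.148.81.0/25 (145.148.81.0 - 145.148.81.127) does not contain 145.148.113.26
  145.148.113.128/25 (145.148.113.128 - 145.148.113.255) does not contain 145.148.113.26
Longest matching prefix is /17 -> next hop Router A.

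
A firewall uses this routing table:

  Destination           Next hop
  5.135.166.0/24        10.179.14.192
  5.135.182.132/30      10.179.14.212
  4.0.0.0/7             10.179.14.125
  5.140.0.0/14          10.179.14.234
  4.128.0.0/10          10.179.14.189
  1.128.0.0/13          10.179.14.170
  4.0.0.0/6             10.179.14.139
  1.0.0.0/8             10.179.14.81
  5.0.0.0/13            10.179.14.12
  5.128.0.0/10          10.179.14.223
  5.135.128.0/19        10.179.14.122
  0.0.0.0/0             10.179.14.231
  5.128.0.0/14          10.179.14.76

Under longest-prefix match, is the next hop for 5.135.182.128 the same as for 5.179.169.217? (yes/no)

5.135.182.128: longest match 5.128.0.0/10 -> 10.179.14.223
5.179.169.217: longest match 5.128.0.0/10 -> 10.179.14.223

yes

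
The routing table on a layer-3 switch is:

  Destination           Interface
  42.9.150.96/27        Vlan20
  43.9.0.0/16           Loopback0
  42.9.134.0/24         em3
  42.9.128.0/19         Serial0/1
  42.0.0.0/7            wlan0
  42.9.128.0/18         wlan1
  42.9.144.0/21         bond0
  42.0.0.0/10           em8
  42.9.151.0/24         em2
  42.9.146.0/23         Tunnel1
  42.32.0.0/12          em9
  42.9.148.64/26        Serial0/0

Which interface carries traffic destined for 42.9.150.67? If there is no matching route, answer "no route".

bond0

Routes whose prefix contains 42.9.150.67:
  42.0.0.0/7 (42.0.0.0 - 43.255.255.255) -> wlan0
  42.0.0.0/10 (42.0.0.0 - 42.63.255.255) -> em8
  42.9.128.0/18 (42.9.128.0 - 42.9.191.255) -> wlan1
  42.9.128.0/19 (42.9.128.0 - 42.9.159.255) -> Serial0/1
  42.9.144.0/21 (42.9.144.0 - 42.9.151.255) -> bond0
More-specific entries that do NOT match:
  42.9.150.96/27 (42.9.150.96 - 42.9.150.127) does not contain 42.9.150.67
  42.9.148.64/26 (42.9.148.64 - 42.9.148.127) does not contain 42.9.150.67
  42.9.134.0/24 (42.9.134.0 - 42.9.134.255) does not contain 42.9.150.67
  42.9.151.0/24 (42.9.151.0 - 42.9.151.255) does not contain 42.9.150.67
  42.9.146.0/23 (42.9.146.0 - 42.9.147.255) does not contain 42.9.150.67
Longest matching prefix is /21 -> interface bond0.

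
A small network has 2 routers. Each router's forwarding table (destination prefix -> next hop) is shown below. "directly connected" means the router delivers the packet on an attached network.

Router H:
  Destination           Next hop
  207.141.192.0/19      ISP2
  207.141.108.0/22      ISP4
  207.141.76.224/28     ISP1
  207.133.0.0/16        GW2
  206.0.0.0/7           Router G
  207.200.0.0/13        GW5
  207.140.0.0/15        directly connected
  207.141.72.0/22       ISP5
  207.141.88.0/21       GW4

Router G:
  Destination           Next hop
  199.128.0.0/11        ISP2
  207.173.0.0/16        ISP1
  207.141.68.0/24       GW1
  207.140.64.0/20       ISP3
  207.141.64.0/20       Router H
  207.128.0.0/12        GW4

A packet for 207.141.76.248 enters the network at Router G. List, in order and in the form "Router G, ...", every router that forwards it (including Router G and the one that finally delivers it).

Router G, Router H

At Router G: longest match for 207.141.76.248 is 207.141.64.0/20 -> Router H
At Router H: longest match for 207.141.76.248 is 207.140.0.0/15 -> directly connected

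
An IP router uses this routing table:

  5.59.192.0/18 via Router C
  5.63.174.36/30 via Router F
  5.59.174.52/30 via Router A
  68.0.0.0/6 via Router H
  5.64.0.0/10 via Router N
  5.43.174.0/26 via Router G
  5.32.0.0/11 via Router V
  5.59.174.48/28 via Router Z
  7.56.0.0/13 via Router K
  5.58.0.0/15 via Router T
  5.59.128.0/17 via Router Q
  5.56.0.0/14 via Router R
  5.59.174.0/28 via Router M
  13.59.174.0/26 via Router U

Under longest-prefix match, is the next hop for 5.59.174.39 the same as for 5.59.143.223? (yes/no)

yes

5.59.174.39: longest match 5.59.128.0/17 -> Router Q
5.59.143.223: longest match 5.59.128.0/17 -> Router Q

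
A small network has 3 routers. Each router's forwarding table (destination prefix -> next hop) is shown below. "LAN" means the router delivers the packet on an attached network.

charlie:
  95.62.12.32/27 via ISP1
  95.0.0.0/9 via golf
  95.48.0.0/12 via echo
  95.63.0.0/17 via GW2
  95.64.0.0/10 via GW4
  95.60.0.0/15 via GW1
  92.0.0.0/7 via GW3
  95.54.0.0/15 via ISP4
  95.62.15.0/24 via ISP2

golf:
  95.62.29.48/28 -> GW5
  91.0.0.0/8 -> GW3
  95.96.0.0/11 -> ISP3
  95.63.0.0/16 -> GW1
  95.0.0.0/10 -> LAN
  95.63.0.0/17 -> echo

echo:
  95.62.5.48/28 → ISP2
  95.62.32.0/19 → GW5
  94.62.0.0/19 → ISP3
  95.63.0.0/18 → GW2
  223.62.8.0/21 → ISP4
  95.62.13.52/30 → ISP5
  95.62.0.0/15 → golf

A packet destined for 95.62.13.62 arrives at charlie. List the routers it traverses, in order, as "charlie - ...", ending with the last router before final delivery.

At charlie: longest match for 95.62.13.62 is 95.48.0.0/12 -> echo
At echo: longest match for 95.62.13.62 is 95.62.0.0/15 -> golf
At golf: longest match for 95.62.13.62 is 95.0.0.0/10 -> LAN

charlie - echo - golf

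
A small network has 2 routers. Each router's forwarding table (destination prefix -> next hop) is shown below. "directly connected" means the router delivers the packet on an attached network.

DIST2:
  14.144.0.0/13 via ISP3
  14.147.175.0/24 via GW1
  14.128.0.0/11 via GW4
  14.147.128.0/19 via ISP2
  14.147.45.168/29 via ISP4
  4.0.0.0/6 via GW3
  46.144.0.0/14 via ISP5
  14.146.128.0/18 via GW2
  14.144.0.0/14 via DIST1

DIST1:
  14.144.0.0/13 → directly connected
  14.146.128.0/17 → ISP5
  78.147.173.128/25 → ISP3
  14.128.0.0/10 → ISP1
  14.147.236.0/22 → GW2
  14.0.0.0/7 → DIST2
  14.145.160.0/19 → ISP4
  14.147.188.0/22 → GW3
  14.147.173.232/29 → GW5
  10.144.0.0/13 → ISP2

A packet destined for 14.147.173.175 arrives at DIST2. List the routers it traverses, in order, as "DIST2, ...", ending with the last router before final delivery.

DIST2, DIST1

At DIST2: longest match for 14.147.173.175 is 14.144.0.0/14 -> DIST1
At DIST1: longest match for 14.147.173.175 is 14.144.0.0/13 -> directly connected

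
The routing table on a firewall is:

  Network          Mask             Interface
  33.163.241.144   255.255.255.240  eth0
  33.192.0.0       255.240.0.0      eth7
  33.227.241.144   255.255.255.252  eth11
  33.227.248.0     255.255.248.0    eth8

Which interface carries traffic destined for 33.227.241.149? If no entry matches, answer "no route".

No entry's prefix contains 33.227.241.149; there is no default route.

no route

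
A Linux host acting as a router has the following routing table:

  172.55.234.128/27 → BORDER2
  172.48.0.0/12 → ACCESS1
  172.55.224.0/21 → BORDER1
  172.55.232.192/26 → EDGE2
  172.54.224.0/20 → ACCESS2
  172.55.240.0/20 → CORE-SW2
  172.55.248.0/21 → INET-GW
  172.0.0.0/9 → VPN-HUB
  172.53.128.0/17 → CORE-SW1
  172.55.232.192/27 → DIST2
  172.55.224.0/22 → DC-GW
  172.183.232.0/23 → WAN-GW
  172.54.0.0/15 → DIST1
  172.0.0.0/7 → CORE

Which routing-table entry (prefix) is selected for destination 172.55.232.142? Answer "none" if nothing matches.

Entries matching 172.55.232.142:
  172.0.0.0/7 (172.0.0.0 - 173.255.255.255)
  172.0.0.0/9 (172.0.0.0 - 172.127.255.255)
  172.48.0.0/12 (172.48.0.0 - 172.63.255.255)
  172.54.0.0/15 (172.54.0.0 - 172.55.255.255)
Most specific is 172.54.0.0/15.

172.54.0.0/15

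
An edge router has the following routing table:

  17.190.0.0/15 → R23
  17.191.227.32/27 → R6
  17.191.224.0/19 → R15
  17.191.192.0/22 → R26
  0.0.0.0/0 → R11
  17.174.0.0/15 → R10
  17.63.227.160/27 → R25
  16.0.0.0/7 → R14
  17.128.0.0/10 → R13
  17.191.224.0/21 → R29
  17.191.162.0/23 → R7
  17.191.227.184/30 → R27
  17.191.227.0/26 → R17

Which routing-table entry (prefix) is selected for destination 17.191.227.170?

17.191.224.0/21

Entries matching 17.191.227.170:
  0.0.0.0/0 (default, matches everything)
  16.0.0.0/7 (16.0.0.0 - 17.255.255.255)
  17.128.0.0/10 (17.128.0.0 - 17.191.255.255)
  17.190.0.0/15 (17.190.0.0 - 17.191.255.255)
  17.191.224.0/19 (17.191.224.0 - 17.191.255.255)
  17.191.224.0/21 (17.191.224.0 - 17.191.231.255)
Most specific is 17.191.224.0/21.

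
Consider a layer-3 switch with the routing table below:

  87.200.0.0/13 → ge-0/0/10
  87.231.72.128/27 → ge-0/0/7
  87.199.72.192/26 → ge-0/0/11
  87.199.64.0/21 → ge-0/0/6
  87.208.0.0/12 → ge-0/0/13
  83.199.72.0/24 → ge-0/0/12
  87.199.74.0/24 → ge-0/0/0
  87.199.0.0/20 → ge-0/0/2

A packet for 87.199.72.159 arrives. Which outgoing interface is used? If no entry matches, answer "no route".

no route

No entry's prefix contains 87.199.72.159; there is no default route.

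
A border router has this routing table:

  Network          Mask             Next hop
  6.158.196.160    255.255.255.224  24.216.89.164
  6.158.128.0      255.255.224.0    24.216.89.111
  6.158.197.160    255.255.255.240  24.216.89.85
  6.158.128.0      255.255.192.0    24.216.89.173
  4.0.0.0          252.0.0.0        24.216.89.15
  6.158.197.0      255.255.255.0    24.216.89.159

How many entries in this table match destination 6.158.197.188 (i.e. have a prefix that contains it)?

2

Prefixes containing 6.158.197.188:
  4.0.0.0/6 (4.0.0.0 - 7.255.255.255)
  6.158.197.0/24 (6.158.197.0 - 6.158.197.255)
Total matching entries: 2.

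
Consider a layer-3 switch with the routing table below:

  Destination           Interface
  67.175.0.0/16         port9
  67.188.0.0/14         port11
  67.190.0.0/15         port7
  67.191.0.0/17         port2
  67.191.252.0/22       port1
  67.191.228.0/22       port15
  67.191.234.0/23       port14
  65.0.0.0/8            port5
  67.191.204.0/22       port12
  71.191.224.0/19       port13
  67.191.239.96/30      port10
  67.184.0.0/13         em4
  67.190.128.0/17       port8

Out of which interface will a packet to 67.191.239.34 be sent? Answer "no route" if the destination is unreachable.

Routes whose prefix contains 67.191.239.34:
  67.184.0.0/13 (67.184.0.0 - 67.191.255.255) -> em4
  67.188.0.0/14 (67.188.0.0 - 67.191.255.255) -> port11
  67.190.0.0/15 (67.190.0.0 - 67.191.255.255) -> port7
More-specific entries that do NOT match:
  67.191.239.96/30 (67.191.239.96 - 67.191.239.99) does not contain 67.191.239.34
  67.191.234.0/23 (67.191.234.0 - 67.191.235.255) does not contain 67.191.239.34
  67.191.252.0/22 (67.191.252.0 - 67.191.255.255) does not contain 67.191.239.34
  67.191.228.0/22 (67.191.228.0 - 67.191.231.255) does not contain 67.191.239.34
  67.191.204.0/22 (67.191.204.0 - 67.191.207.255) does not contain 67.191.239.34
  71.191.224.0/19 (71.191.224.0 - 71.191.255.255) does not contain 67.191.239.34
  67.191.0.0/17 (67.191.0.0 - 67.191.127.255) does not contain 67.191.239.34
  67.190.128.0/17 (67.190.128.0 - 67.190.255.255) does not contain 67.191.239.34
  67.175.0.0/16 (67.175.0.0 - 67.175.255.255) does not contain 67.191.239.34
Longest matching prefix is /15 -> interface port7.

port7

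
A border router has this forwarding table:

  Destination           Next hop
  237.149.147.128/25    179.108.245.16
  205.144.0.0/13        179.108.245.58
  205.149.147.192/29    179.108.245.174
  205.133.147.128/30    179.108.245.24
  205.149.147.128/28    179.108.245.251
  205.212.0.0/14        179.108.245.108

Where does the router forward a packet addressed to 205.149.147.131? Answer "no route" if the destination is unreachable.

179.108.245.251

Routes whose prefix contains 205.149.147.131:
  205.144.0.0/13 (205.144.0.0 - 205.151.255.255) -> 179.108.245.58
  205.149.147.128/28 (205.149.147.128 - 205.149.147.143) -> 179.108.245.251
More-specific entries that do NOT match:
  205.133.147.128/30 (205.133.147.128 - 205.133.147.131) does not contain 205.149.147.131
  205.149.147.192/29 (205.149.147.192 - 205.149.147.199) does not contain 205.149.147.131
Longest matching prefix is /28 -> next hop 179.108.245.251.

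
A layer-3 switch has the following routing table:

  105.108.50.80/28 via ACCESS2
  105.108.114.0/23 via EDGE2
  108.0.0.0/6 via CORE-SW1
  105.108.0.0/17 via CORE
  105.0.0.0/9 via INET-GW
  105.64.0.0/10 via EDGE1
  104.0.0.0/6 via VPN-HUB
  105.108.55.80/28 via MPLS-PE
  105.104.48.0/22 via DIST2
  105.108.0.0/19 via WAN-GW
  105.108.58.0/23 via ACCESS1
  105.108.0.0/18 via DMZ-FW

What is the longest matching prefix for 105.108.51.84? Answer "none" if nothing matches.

Entries matching 105.108.51.84:
  104.0.0.0/6 (104.0.0.0 - 107.255.255.255)
  105.0.0.0/9 (105.0.0.0 - 105.127.255.255)
  105.64.0.0/10 (105.64.0.0 - 105.127.255.255)
  105.108.0.0/17 (105.108.0.0 - 105.108.127.255)
  105.108.0.0/18 (105.108.0.0 - 105.108.63.255)
Most specific is 105.108.0.0/18.

105.108.0.0/18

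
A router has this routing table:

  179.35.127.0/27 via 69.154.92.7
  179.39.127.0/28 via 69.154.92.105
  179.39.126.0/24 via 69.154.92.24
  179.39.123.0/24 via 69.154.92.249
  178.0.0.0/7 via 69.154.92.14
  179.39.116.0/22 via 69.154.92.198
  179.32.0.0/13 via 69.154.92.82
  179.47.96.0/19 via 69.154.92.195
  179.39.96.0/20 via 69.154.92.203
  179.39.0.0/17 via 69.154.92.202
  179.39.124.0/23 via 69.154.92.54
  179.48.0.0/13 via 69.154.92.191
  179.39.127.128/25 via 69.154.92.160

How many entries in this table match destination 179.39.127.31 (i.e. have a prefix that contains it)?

Prefixes containing 179.39.127.31:
  178.0.0.0/7 (178.0.0.0 - 179.255.255.255)
  179.32.0.0/13 (179.32.0.0 - 179.39.255.255)
  179.39.0.0/17 (179.39.0.0 - 179.39.127.255)
Total matching entries: 3.

3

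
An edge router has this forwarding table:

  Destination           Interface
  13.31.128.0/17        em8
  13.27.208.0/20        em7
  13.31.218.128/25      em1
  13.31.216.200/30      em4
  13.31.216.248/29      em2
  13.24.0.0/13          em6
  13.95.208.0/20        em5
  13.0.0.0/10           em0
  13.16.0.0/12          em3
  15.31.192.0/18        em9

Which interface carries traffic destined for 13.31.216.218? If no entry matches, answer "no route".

Routes whose prefix contains 13.31.216.218:
  13.0.0.0/10 (13.0.0.0 - 13.63.255.255) -> em0
  13.16.0.0/12 (13.16.0.0 - 13.31.255.255) -> em3
  13.24.0.0/13 (13.24.0.0 - 13.31.255.255) -> em6
  13.31.128.0/17 (13.31.128.0 - 13.31.255.255) -> em8
More-specific entries that do NOT match:
  13.31.216.200/30 (13.31.216.200 - 13.31.216.203) does not contain 13.31.216.218
  13.31.216.248/29 (13.31.216.248 - 13.31.216.255) does not contain 13.31.216.218
  13.31.218.128/25 (13.31.218.128 - 13.31.218.255) does not contain 13.31.216.218
  13.27.208.0/20 (13.27.208.0 - 13.27.223.255) does not contain 13.31.216.218
  13.95.208.0/20 (13.95.208.0 - 13.95.223.255) does not contain 13.31.216.218
  15.31.192.0/18 (15.31.192.0 - 15.31.255.255) does not contain 13.31.216.218
Longest matching prefix is /17 -> interface em8.

em8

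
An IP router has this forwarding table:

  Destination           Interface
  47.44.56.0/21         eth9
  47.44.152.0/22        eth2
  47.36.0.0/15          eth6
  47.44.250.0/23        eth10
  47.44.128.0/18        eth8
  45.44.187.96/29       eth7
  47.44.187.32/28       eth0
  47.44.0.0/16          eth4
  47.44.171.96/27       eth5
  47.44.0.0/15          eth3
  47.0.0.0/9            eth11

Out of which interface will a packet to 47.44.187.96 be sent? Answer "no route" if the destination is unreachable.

Routes whose prefix contains 47.44.187.96:
  47.0.0.0/9 (47.0.0.0 - 47.127.255.255) -> eth11
  47.44.0.0/15 (47.44.0.0 - 47.45.255.255) -> eth3
  47.44.0.0/16 (47.44.0.0 - 47.44.255.255) -> eth4
  47.44.128.0/18 (47.44.128.0 - 47.44.191.255) -> eth8
More-specific entries that do NOT match:
  45.44.187.96/29 (45.44.187.96 - 45.44.187.103) does not contain 47.44.187.96
  47.44.187.32/28 (47.44.187.32 - 47.44.187.47) does not contain 47.44.187.96
  47.44.171.96/27 (47.44.171.96 - 47.44.171.127) does not contain 47.44.187.96
  47.44.250.0/23 (47.44.250.0 - 47.44.251.255) does not contain 47.44.187.96
  47.44.152.0/22 (47.44.152.0 - 47.44.155.255) does not contain 47.44.187.96
  47.44.56.0/21 (47.44.56.0 - 47.44.63.255) does not contain 47.44.187.96
Longest matching prefix is /18 -> interface eth8.

eth8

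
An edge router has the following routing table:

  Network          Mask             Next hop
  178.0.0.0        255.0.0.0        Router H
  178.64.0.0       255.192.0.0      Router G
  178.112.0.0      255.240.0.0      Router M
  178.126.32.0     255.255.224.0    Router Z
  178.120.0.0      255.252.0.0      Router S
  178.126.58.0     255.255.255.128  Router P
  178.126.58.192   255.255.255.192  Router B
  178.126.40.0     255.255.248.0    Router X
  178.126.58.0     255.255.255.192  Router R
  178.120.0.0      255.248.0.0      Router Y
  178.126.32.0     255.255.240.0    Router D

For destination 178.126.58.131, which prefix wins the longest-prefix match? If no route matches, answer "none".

178.126.32.0/19

Entries matching 178.126.58.131:
  178.0.0.0/8 (178.0.0.0 - 178.255.255.255)
  178.64.0.0/10 (178.64.0.0 - 178.127.255.255)
  178.112.0.0/12 (178.112.0.0 - 178.127.255.255)
  178.120.0.0/13 (178.120.0.0 - 178.127.255.255)
  178.126.32.0/19 (178.126.32.0 - 178.126.63.255)
Most specific is 178.126.32.0/19.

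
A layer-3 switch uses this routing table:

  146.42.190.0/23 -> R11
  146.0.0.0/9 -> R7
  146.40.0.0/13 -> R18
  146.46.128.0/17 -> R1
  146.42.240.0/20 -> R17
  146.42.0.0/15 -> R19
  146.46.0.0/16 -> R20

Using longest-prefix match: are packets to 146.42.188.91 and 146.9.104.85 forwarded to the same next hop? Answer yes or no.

no

146.42.188.91: longest match 146.42.0.0/15 -> R19
146.9.104.85: longest match 146.0.0.0/9 -> R7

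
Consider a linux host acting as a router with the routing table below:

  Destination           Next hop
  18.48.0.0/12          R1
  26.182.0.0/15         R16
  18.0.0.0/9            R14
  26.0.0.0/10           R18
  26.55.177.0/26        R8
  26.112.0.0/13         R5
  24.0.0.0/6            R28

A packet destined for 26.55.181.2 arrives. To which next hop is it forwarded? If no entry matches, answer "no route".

Routes whose prefix contains 26.55.181.2:
  24.0.0.0/6 (24.0.0.0 - 27.255.255.255) -> R28
  26.0.0.0/10 (26.0.0.0 - 26.63.255.255) -> R18
More-specific entries that do NOT match:
  26.55.177.0/26 (26.55.177.0 - 26.55.177.63) does not contain 26.55.181.2
  26.182.0.0/15 (26.182.0.0 - 26.183.255.255) does not contain 26.55.181.2
  26.112.0.0/13 (26.112.0.0 - 26.119.255.255) does not contain 26.55.181.2
  18.48.0.0/12 (18.48.0.0 - 18.63.255.255) does not contain 26.55.181.2
Longest matching prefix is /10 -> next hop R18.

R18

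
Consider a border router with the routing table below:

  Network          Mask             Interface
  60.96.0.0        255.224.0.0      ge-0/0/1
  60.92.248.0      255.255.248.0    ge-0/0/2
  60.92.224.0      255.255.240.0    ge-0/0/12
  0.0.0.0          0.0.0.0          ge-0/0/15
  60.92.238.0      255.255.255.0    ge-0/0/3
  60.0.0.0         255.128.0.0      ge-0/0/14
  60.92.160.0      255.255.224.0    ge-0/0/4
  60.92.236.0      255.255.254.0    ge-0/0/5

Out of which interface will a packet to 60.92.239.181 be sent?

ge-0/0/12

Routes whose prefix contains 60.92.239.181:
  0.0.0.0/0 (default, matches everything) -> ge-0/0/15
  60.0.0.0/9 (60.0.0.0 - 60.127.255.255) -> ge-0/0/14
  60.92.224.0/20 (60.92.224.0 - 60.92.239.255) -> ge-0/0/12
More-specific entries that do NOT match:
  60.92.238.0/24 (60.92.238.0 - 60.92.238.255) does not contain 60.92.239.181
  60.92.236.0/23 (60.92.236.0 - 60.92.237.255) does not contain 60.92.239.181
  60.92.248.0/21 (60.92.248.0 - 60.92.255.255) does not contain 60.92.239.181
Longest matching prefix is /20 -> interface ge-0/0/12.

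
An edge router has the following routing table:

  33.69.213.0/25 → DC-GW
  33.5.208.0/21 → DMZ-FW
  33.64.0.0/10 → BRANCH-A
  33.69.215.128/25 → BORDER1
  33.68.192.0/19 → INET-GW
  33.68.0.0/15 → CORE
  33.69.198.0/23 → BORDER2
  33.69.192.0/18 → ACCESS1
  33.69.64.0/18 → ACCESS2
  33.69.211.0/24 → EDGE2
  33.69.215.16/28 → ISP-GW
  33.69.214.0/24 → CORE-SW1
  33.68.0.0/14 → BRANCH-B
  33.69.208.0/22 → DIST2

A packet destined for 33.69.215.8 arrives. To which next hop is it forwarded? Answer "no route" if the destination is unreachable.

ACCESS1

Routes whose prefix contains 33.69.215.8:
  33.64.0.0/10 (33.64.0.0 - 33.127.255.255) -> BRANCH-A
  33.68.0.0/14 (33.68.0.0 - 33.71.255.255) -> BRANCH-B
  33.68.0.0/15 (33.68.0.0 - 33.69.255.255) -> CORE
  33.69.192.0/18 (33.69.192.0 - 33.69.255.255) -> ACCESS1
More-specific entries that do NOT match:
  33.69.215.16/28 (33.69.215.16 - 33.69.215.31) does not contain 33.69.215.8
  33.69.213.0/25 (33.69.213.0 - 33.69.213.127) does not contain 33.69.215.8
  33.69.215.128/25 (33.69.215.128 - 33.69.215.255) does not contain 33.69.215.8
  33.69.211.0/24 (33.69.211.0 - 33.69.211.255) does not contain 33.69.215.8
  33.69.214.0/24 (33.69.214.0 - 33.69.214.255) does not contain 33.69.215.8
  33.69.198.0/23 (33.69.198.0 - 33.69.199.255) does not contain 33.69.215.8
  33.69.208.0/22 (33.69.208.0 - 33.69.211.255) does not contain 33.69.215.8
  33.5.208.0/21 (33.5.208.0 - 33.5.215.255) does not contain 33.69.215.8
  33.68.192.0/19 (33.68.192.0 - 33.68.223.255) does not contain 33.69.215.8
Longest matching prefix is /18 -> next hop ACCESS1.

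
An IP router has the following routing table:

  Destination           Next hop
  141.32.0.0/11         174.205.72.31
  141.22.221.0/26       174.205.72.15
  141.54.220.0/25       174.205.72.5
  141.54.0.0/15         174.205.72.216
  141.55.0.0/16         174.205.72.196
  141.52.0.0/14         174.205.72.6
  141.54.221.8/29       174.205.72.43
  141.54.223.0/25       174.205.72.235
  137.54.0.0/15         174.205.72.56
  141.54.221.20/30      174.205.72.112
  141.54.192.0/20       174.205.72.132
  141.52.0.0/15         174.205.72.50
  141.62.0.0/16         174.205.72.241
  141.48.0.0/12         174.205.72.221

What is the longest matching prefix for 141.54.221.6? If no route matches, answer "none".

Entries matching 141.54.221.6:
  141.32.0.0/11 (141.32.0.0 - 141.63.255.255)
  141.48.0.0/12 (141.48.0.0 - 141.63.255.255)
  141.52.0.0/14 (141.52.0.0 - 141.55.255.255)
  141.54.0.0/15 (141.54.0.0 - 141.55.255.255)
Most specific is 141.54.0.0/15.

141.54.0.0/15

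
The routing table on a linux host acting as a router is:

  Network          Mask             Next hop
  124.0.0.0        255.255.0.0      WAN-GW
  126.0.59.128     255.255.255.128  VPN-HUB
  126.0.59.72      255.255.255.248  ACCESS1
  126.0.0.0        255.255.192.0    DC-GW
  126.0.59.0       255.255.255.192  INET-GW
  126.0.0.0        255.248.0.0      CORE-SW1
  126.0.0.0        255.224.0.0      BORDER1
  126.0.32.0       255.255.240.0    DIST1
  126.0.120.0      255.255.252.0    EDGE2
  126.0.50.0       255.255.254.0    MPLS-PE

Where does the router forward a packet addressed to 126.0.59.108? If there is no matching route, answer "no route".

DC-GW

Routes whose prefix contains 126.0.59.108:
  126.0.0.0/11 (126.0.0.0 - 126.31.255.255) -> BORDER1
  126.0.0.0/13 (126.0.0.0 - 126.7.255.255) -> CORE-SW1
  126.0.0.0/18 (126.0.0.0 - 126.0.63.255) -> DC-GW
More-specific entries that do NOT match:
  126.0.59.72/29 (126.0.59.72 - 126.0.59.79) does not contain 126.0.59.108
  126.0.59.0/26 (126.0.59.0 - 126.0.59.63) does not contain 126.0.59.108
  126.0.59.128/25 (126.0.59.128 - 126.0.59.255) does not contain 126.0.59.108
  126.0.50.0/23 (126.0.50.0 - 126.0.51.255) does not contain 126.0.59.108
  126.0.120.0/22 (126.0.120.0 - 126.0.123.255) does not contain 126.0.59.108
  126.0.32.0/20 (126.0.32.0 - 126.0.47.255) does not contain 126.0.59.108
Longest matching prefix is /18 -> next hop DC-GW.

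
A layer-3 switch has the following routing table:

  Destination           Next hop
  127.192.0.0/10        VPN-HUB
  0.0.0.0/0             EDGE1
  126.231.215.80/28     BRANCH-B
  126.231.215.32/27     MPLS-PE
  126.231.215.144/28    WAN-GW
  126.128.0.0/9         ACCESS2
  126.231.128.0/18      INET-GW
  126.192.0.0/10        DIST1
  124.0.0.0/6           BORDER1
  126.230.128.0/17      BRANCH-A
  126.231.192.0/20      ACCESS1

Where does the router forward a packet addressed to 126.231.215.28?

DIST1

Routes whose prefix contains 126.231.215.28:
  0.0.0.0/0 (default, matches everything) -> EDGE1
  124.0.0.0/6 (124.0.0.0 - 127.255.255.255) -> BORDER1
  126.128.0.0/9 (126.128.0.0 - 126.255.255.255) -> ACCESS2
  126.192.0.0/10 (126.192.0.0 - 126.255.255.255) -> DIST1
More-specific entries that do NOT match:
  126.231.215.80/28 (126.231.215.80 - 126.231.215.95) does not contain 126.231.215.28
  126.231.215.144/28 (126.231.215.144 - 126.231.215.159) does not contain 126.231.215.28
  126.231.215.32/27 (126.231.215.32 - 126.231.215.63) does not contain 126.231.215.28
  126.231.192.0/20 (126.231.192.0 - 126.231.207.255) does not contain 126.231.215.28
  126.231.128.0/18 (126.231.128.0 - 126.231.191.255) does not contain 126.231.215.28
  126.230.128.0/17 (126.230.128.0 - 126.230.255.255) does not contain 126.231.215.28
Longest matching prefix is /10 -> next hop DIST1.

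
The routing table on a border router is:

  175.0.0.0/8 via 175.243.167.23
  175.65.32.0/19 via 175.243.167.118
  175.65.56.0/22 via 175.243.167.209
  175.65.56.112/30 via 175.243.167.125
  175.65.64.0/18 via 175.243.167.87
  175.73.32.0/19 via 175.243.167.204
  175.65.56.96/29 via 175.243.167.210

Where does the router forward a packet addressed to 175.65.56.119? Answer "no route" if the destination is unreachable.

175.243.167.209

Routes whose prefix contains 175.65.56.119:
  175.0.0.0/8 (175.0.0.0 - 175.255.255.255) -> 175.243.167.23
  175.65.32.0/19 (175.65.32.0 - 175.65.63.255) -> 175.243.167.118
  175.65.56.0/22 (175.65.56.0 - 175.65.59.255) -> 175.243.167.209
More-specific entries that do NOT match:
  175.65.56.112/30 (175.65.56.112 - 175.65.56.115) does not contain 175.65.56.119
  175.65.56.96/29 (175.65.56.96 - 175.65.56.103) does not contain 175.65.56.119
Longest matching prefix is /22 -> next hop 175.243.167.209.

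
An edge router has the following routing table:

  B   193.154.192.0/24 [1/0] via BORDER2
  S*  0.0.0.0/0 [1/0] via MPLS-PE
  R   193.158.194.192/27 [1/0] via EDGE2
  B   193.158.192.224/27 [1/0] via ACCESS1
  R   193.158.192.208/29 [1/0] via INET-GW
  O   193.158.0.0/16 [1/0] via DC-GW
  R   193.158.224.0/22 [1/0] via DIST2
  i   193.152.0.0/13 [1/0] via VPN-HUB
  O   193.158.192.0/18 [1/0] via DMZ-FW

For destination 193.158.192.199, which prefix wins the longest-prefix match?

Entries matching 193.158.192.199:
  0.0.0.0/0 (default, matches everything)
  193.152.0.0/13 (193.152.0.0 - 193.159.255.255)
  193.158.0.0/16 (193.158.0.0 - 193.158.255.255)
  193.158.192.0/18 (193.158.192.0 - 193.158.255.255)
Most specific is 193.158.192.0/18.

193.158.192.0/18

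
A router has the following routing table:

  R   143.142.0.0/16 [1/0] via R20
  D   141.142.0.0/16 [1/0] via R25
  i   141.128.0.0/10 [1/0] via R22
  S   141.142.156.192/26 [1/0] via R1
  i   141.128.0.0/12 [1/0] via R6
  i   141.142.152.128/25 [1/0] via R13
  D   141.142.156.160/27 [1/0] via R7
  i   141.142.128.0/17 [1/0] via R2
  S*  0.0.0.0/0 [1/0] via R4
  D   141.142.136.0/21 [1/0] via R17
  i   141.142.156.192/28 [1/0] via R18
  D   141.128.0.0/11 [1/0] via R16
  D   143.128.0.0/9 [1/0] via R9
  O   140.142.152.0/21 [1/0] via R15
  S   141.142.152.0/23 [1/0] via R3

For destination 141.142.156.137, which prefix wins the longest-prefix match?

Entries matching 141.142.156.137:
  0.0.0.0/0 (default, matches everything)
  141.128.0.0/10 (141.128.0.0 - 141.191.255.255)
  141.128.0.0/11 (141.128.0.0 - 141.159.255.255)
  141.128.0.0/12 (141.128.0.0 - 141.143.255.255)
  141.142.0.0/16 (141.142.0.0 - 141.142.255.255)
  141.142.128.0/17 (141.142.128.0 - 141.142.255.255)
Most specific is 141.142.128.0/17.

141.142.128.0/17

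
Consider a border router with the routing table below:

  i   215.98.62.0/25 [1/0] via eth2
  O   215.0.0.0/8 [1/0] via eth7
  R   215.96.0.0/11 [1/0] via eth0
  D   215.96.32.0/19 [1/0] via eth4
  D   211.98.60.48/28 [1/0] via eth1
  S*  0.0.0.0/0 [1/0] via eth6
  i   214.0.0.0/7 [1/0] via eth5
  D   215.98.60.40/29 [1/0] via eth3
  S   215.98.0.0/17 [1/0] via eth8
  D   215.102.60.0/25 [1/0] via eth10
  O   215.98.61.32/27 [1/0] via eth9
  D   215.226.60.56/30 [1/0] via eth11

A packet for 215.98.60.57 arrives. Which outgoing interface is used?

Routes whose prefix contains 215.98.60.57:
  0.0.0.0/0 (default, matches everything) -> eth6
  214.0.0.0/7 (214.0.0.0 - 215.255.255.255) -> eth5
  215.0.0.0/8 (215.0.0.0 - 215.255.255.255) -> eth7
  215.96.0.0/11 (215.96.0.0 - 215.127.255.255) -> eth0
  215.98.0.0/17 (215.98.0.0 - 215.98.127.255) -> eth8
More-specific entries that do NOT match:
  215.226.60.56/30 (215.226.60.56 - 215.226.60.59) does not contain 215.98.60.57
  215.98.60.40/29 (215.98.60.40 - 215.98.60.47) does not contain 215.98.60.57
  211.98.60.48/28 (211.98.60.48 - 211.98.60.63) does not contain 215.98.60.57
  215.98.61.32/27 (215.98.61.32 - 215.98.61.63) does not contain 215.98.60.57
  215.98.62.0/25 (215.98.62.0 - 215.98.62.127) does not contain 215.98.60.57
  215.102.60.0/25 (215.102.60.0 - 215.102.60.127) does not contain 215.98.60.57
  215.96.32.0/19 (215.96.32.0 - 215.96.63.255) does not contain 215.98.60.57
Longest matching prefix is /17 -> interface eth8.

eth8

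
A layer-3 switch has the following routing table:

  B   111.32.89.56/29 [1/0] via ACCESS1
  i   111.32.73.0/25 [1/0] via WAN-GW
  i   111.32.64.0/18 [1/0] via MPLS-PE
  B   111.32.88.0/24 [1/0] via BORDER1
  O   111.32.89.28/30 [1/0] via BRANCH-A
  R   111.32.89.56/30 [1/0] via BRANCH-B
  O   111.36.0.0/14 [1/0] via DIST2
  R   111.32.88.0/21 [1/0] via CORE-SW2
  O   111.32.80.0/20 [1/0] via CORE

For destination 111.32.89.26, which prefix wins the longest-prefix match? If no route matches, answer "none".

111.32.88.0/21

Entries matching 111.32.89.26:
  111.32.64.0/18 (111.32.64.0 - 111.32.127.255)
  111.32.80.0/20 (111.32.80.0 - 111.32.95.255)
  111.32.88.0/21 (111.32.88.0 - 111.32.95.255)
Most specific is 111.32.88.0/21.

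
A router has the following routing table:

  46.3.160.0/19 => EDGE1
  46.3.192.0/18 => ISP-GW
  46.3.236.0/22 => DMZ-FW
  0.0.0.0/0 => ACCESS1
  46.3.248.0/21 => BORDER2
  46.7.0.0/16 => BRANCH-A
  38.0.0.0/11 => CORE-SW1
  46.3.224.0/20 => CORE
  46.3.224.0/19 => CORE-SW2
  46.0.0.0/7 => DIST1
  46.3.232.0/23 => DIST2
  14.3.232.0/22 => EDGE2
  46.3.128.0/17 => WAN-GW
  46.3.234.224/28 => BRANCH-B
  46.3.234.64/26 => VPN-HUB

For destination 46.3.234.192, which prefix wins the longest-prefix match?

Entries matching 46.3.234.192:
  0.0.0.0/0 (default, matches everything)
  46.0.0.0/7 (46.0.0.0 - 47.255.255.255)
  46.3.128.0/17 (46.3.128.0 - 46.3.255.255)
  46.3.192.0/18 (46.3.192.0 - 46.3.255.255)
  46.3.224.0/19 (46.3.224.0 - 46.3.255.255)
  46.3.224.0/20 (46.3.224.0 - 46.3.239.255)
Most specific is 46.3.224.0/20.

46.3.224.0/20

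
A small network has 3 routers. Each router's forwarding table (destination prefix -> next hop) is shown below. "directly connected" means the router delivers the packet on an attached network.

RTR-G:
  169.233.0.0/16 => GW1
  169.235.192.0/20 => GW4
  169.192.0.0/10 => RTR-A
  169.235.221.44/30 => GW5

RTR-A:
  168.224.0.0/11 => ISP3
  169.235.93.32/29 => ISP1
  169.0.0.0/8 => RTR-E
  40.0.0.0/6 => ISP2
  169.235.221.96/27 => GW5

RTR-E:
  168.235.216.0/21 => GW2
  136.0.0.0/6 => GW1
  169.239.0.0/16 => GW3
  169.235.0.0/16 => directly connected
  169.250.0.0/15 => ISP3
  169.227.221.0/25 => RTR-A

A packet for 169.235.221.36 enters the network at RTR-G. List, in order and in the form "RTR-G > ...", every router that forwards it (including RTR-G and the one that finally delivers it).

At RTR-G: longest match for 169.235.221.36 is 169.192.0.0/10 -> RTR-A
At RTR-A: longest match for 169.235.221.36 is 169.0.0.0/8 -> RTR-E
At RTR-E: longest match for 169.235.221.36 is 169.235.0.0/16 -> directly connected

RTR-G > RTR-A > RTR-E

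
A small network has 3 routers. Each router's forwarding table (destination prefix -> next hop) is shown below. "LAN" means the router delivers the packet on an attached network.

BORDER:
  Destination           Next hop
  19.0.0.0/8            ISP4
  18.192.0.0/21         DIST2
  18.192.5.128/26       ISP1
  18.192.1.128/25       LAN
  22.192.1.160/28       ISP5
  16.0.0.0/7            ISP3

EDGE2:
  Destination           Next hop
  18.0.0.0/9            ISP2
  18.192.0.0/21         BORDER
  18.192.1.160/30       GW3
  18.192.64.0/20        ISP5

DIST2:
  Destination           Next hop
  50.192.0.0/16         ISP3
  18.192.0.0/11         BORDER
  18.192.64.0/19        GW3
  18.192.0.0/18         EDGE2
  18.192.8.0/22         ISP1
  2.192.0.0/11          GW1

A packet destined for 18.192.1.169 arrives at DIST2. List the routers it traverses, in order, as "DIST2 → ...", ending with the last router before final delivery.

At DIST2: longest match for 18.192.1.169 is 18.192.0.0/18 -> EDGE2
At EDGE2: longest match for 18.192.1.169 is 18.192.0.0/21 -> BORDER
At BORDER: longest match for 18.192.1.169 is 18.192.1.128/25 -> LAN

DIST2 → EDGE2 → BORDER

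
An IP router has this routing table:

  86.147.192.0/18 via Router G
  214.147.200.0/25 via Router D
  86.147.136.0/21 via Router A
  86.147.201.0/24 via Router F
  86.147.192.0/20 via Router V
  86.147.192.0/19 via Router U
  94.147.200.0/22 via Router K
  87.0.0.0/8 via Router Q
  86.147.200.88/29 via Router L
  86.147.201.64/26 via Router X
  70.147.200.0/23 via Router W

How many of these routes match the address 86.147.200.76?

Prefixes containing 86.147.200.76:
  86.147.192.0/18 (86.147.192.0 - 86.147.255.255)
  86.147.192.0/19 (86.147.192.0 - 86.147.223.255)
  86.147.192.0/20 (86.147.192.0 - 86.147.207.255)
Total matching entries: 3.

3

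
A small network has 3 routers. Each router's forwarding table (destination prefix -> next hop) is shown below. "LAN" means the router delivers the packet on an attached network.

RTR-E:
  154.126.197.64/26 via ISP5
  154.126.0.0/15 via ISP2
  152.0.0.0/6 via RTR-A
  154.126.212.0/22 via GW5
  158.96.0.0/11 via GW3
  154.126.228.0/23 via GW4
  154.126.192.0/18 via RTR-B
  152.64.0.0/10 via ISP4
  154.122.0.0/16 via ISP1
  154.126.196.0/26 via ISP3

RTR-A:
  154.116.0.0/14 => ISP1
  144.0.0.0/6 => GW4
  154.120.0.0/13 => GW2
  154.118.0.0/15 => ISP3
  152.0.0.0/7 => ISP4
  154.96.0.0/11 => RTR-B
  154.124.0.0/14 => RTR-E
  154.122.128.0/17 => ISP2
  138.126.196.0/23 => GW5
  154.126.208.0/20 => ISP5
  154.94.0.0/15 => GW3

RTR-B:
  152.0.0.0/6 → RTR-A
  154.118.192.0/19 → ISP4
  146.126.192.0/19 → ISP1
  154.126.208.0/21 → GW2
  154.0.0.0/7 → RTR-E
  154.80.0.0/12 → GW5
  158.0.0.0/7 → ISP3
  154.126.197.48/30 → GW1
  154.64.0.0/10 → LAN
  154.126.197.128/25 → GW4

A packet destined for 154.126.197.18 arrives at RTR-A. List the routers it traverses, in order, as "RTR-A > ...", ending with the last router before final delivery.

At RTR-A: longest match for 154.126.197.18 is 154.124.0.0/14 -> RTR-E
At RTR-E: longest match for 154.126.197.18 is 154.126.192.0/18 -> RTR-B
At RTR-B: longest match for 154.126.197.18 is 154.64.0.0/10 -> LAN

RTR-A > RTR-E > RTR-B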